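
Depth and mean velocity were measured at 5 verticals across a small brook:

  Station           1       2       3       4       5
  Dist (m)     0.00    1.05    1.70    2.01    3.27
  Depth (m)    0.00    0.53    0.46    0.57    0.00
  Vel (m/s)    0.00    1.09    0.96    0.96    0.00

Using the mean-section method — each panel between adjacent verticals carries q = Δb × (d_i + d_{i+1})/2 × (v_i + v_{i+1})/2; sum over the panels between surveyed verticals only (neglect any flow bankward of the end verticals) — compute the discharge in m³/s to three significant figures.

0.807 m³/s

Panel 1-2: Δb = 1.05 m, d̄ = (0.00+0.53)/2 = 0.265, v̄ = (0.00+1.09)/2 = 0.545 → q = 1.05×0.265×0.545 = 0.1516 m³/s
Panel 2-3: Δb = 0.65 m, d̄ = (0.53+0.46)/2 = 0.495, v̄ = (1.09+0.96)/2 = 1.025 → q = 0.65×0.495×1.025 = 0.3298 m³/s
Panel 3-4: Δb = 0.31 m, d̄ = (0.46+0.57)/2 = 0.515, v̄ = (0.96+0.96)/2 = 0.96 → q = 0.31×0.515×0.96 = 0.1533 m³/s
Panel 4-5: Δb = 1.26 m, d̄ = (0.57+0.00)/2 = 0.285, v̄ = (0.96+0.00)/2 = 0.48 → q = 1.26×0.285×0.48 = 0.1724 m³/s
Q = Σ q = 0.8071 m³/s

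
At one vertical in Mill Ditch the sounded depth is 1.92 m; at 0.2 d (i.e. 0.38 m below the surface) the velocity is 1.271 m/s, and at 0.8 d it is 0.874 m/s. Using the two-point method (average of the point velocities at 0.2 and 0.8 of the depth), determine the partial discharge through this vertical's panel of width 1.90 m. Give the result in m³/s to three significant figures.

3.91 m³/s

v̄ = (1.271 + 0.874) / 2 = 1.073 m/s
q = v̄ × d × w = 1.073 × 1.92 × 1.90 = 3.912 m³/s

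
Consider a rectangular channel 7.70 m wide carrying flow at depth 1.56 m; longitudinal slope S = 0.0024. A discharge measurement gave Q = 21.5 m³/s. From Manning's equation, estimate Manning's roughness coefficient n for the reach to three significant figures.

A = b·y = 7.70 × 1.56 = 12.01 m²
P = b + 2y = 7.70 + 2×1.56 = 10.82 m
R = A/P = 12.01/10.82 = 1.110 m
n = (1/Q)·A·R^(2/3)·S^(1/2) = (1/21.5) × 12.01 × 1.072 × 0.04899 = 0.02935

0.0293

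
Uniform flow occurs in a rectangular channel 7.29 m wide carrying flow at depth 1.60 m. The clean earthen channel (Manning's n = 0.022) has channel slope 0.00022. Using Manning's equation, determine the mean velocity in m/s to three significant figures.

A = b·y = 7.29 × 1.60 = 11.66 m²
P = b + 2y = 7.29 + 2×1.60 = 10.49 m
R = A/P = 11.66/10.49 = 1.112 m
Q = (1/n)·A·R^(2/3)·S^(1/2) = (1/0.022) × 11.66 × 1.112^(2/3) × 0.00022^(1/2) = 8.440 m³/s
V = Q/A = 8.440/11.66 = 0.7236 m/s

0.724 m/s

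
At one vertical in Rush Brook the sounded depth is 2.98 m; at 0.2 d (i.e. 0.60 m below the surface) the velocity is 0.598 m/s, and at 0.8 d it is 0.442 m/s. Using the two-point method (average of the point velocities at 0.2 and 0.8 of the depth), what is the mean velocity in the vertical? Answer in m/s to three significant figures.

0.520 m/s

v̄ = (0.598 + 0.442) / 2 = 0.5200 m/s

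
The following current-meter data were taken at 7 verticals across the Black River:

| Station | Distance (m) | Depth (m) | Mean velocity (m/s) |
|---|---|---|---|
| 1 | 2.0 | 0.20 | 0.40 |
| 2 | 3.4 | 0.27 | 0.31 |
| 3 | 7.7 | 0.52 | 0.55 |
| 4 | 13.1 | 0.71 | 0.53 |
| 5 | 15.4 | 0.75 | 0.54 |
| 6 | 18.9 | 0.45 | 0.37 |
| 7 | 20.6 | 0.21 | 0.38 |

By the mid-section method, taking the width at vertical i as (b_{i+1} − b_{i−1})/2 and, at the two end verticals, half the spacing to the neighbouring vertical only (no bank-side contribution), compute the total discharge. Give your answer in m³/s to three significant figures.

4.81 m³/s

w_1 = (3.4 − 2.0)/2 = 0.7 m; q_1 = 0.40 × 0.20 × 0.7 = 0.05600 m³/s
w_2 = (7.7 − 2.0)/2 = 2.85 m; q_2 = 0.31 × 0.27 × 2.85 = 0.2385 m³/s
w_3 = (13.1 − 3.4)/2 = 4.85 m; q_3 = 0.55 × 0.52 × 4.85 = 1.387 m³/s
w_4 = (15.4 − 7.7)/2 = 3.85 m; q_4 = 0.53 × 0.71 × 3.85 = 1.449 m³/s
w_5 = (18.9 − 13.1)/2 = 2.9 m; q_5 = 0.54 × 0.75 × 2.9 = 1.175 m³/s
w_6 = (20.6 − 15.4)/2 = 2.6 m; q_6 = 0.37 × 0.45 × 2.6 = 0.4329 m³/s
w_7 = (20.6 − 18.9)/2 = 0.85 m; q_7 = 0.38 × 0.21 × 0.85 = 0.06783 m³/s
Q = Σ qᵢ = 4.806 m³/s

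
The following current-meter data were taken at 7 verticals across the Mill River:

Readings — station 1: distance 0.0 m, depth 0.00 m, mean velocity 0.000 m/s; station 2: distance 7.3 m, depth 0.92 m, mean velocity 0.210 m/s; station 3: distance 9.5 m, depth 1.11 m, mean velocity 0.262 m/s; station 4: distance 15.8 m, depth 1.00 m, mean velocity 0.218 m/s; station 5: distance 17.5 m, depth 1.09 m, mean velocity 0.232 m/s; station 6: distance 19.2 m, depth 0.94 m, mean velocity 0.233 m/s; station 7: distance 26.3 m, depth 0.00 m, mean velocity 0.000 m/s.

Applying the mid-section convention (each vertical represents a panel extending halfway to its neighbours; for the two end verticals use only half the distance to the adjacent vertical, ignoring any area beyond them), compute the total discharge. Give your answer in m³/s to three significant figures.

4.42 m³/s

w_2 = (9.5 − 0.0)/2 = 4.75 m; q_2 = 0.210 × 0.92 × 4.75 = 0.9177 m³/s
w_3 = (15.8 − 7.3)/2 = 4.25 m; q_3 = 0.262 × 1.11 × 4.25 = 1.236 m³/s
w_4 = (17.5 − 9.5)/2 = 4 m; q_4 = 0.218 × 1.00 × 4 = 0.8720 m³/s
w_5 = (19.2 − 15.8)/2 = 1.7 m; q_5 = 0.232 × 1.09 × 1.7 = 0.4299 m³/s
w_6 = (26.3 − 17.5)/2 = 4.4 m; q_6 = 0.233 × 0.94 × 4.4 = 0.9637 m³/s
Stations 1, 7 contribute zero (depth or velocity is 0).
Q = Σ qᵢ = 4.419 m³/s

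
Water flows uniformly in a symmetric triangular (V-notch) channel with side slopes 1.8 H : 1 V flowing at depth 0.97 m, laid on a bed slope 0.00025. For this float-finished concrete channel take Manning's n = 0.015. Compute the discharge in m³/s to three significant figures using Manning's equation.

A = z·y² = 1.8×0.97² = 1.694 m²
P = 2y√(1+z²) = 2×0.97×√(1+1.8²) = 3.995 m
R = A/P = 1.694/3.995 = 0.4240 m
Q = (1/n)·A·R^(2/3)·S^(1/2) = (1/0.015) × 1.694 × 0.4240^(2/3) × 0.00025^(1/2) = 1.008 m³/s

1.01 m³/s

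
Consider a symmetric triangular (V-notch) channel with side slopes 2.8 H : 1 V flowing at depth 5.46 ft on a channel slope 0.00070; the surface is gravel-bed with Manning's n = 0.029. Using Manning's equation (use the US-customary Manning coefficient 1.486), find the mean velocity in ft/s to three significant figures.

A = z·y² = 2.8×5.46² = 83.47 ft²
P = 2y√(1+z²) = 2×5.46×√(1+2.8²) = 32.47 ft
R = A/P = 83.47/32.47 = 2.571 ft
Q = (1.486/n)·A·R^(2/3)·S^(1/2) = (1.486/0.029) × 83.47 × 2.571^(2/3) × 0.00070^(1/2) = 212.4 ft³/s
V = Q/A = 212.4/83.47 = 2.544 ft/s

2.54 ft/s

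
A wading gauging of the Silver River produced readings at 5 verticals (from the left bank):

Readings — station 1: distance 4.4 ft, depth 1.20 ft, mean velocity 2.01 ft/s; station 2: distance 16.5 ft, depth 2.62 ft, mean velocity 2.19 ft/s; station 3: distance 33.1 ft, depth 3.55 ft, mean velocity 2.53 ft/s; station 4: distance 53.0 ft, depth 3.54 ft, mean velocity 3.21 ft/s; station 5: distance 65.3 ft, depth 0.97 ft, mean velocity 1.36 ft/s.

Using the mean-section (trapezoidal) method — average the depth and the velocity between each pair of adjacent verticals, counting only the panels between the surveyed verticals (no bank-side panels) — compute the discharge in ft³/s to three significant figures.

Panel 1-2: Δb = 12.1 ft, d̄ = (1.20+2.62)/2 = 1.91, v̄ = (2.01+2.19)/2 = 2.1 → q = 12.1×1.91×2.1 = 48.53 ft³/s
Panel 2-3: Δb = 16.6 ft, d̄ = (2.62+3.55)/2 = 3.085, v̄ = (2.19+2.53)/2 = 2.36 → q = 16.6×3.085×2.36 = 120.9 ft³/s
Panel 3-4: Δb = 19.9 ft, d̄ = (3.55+3.54)/2 = 3.545, v̄ = (2.53+3.21)/2 = 2.87 → q = 19.9×3.545×2.87 = 202.5 ft³/s
Panel 4-5: Δb = 12.3 ft, d̄ = (3.54+0.97)/2 = 2.255, v̄ = (3.21+1.36)/2 = 2.285 → q = 12.3×2.255×2.285 = 63.38 ft³/s
Q = Σ q = 435.2 ft³/s

435 ft³/s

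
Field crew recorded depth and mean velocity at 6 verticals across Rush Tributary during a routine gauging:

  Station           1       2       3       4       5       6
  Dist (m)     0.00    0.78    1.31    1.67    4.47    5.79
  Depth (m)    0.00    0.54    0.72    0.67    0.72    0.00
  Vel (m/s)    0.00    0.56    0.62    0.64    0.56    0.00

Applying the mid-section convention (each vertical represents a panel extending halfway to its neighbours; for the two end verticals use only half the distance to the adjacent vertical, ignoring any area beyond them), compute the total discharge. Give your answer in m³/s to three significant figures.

w_2 = (1.31 − 0.00)/2 = 0.655 m; q_2 = 0.56 × 0.54 × 0.655 = 0.1981 m³/s
w_3 = (1.67 − 0.78)/2 = 0.445 m; q_3 = 0.62 × 0.72 × 0.445 = 0.1986 m³/s
w_4 = (4.47 − 1.31)/2 = 1.58 m; q_4 = 0.64 × 0.67 × 1.58 = 0.6775 m³/s
w_5 = (5.79 − 1.67)/2 = 2.06 m; q_5 = 0.56 × 0.72 × 2.06 = 0.8306 m³/s
Stations 1, 6 contribute zero (depth or velocity is 0).
Q = Σ qᵢ = 1.905 m³/s

1.90 m³/s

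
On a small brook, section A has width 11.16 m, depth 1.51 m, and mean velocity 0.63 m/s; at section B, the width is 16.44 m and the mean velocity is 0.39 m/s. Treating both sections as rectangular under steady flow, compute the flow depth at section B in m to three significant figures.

1.66 m

Q = A₁V₁ = (11.16×1.51) × 0.63 = 10.62 m³/s
d₂ = Q/(b₂ V₂) = 10.62/(16.44×0.39) = 1.656 m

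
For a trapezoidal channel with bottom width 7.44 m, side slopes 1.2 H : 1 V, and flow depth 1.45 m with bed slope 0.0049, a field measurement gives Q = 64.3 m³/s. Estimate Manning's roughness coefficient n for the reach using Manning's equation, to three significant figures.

A = (b + z·y)·y = (7.44 + 1.2×1.45)×1.45 = 13.31 m²
P = b + 2y√(1+z²) = 7.44 + 2×1.45×√(1+1.2²) = 11.97 m
R = A/P = 13.31/11.97 = 1.112 m
n = (1/Q)·A·R^(2/3)·S^(1/2) = (1/64.3) × 13.31 × 1.073 × 0.07000 = 0.01555

0.0156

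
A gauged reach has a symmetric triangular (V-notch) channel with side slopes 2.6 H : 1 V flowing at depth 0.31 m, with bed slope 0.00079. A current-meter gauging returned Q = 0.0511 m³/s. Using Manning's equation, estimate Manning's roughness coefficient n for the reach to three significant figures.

0.0379

A = z·y² = 2.6×0.31² = 0.2499 m²
P = 2y√(1+z²) = 2×0.31×√(1+2.6²) = 1.727 m
R = A/P = 0.2499/1.727 = 0.1447 m
n = (1/Q)·A·R^(2/3)·S^(1/2) = (1/0.0511) × 0.2499 × 0.2756 × 0.02811 = 0.03787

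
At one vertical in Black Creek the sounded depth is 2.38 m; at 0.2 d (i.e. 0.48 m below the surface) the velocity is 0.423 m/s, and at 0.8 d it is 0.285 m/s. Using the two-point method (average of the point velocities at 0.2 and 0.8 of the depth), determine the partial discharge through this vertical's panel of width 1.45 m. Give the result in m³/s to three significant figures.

1.22 m³/s

v̄ = (0.423 + 0.285) / 2 = 0.3540 m/s
q = v̄ × d × w = 0.3540 × 2.38 × 1.45 = 1.222 m³/s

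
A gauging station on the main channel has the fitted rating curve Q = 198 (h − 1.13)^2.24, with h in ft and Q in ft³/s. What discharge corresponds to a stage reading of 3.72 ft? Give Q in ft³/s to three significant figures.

1670 ft³/s

Q = 198 × (3.72 − 1.13)^2.24 = 198 × 2.59^2.24 = 1669 ft³/s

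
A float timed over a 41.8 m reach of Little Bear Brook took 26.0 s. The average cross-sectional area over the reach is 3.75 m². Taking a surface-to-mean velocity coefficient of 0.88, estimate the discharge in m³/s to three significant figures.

v_surface = L / t̄ = 41.8 / 26 = 1.608 m/s
v_mean = 0.88 × 1.608 = 1.415 m/s
Q = A × v_mean = 3.75 × 1.415 = 5.305 m³/s

5.31 m³/s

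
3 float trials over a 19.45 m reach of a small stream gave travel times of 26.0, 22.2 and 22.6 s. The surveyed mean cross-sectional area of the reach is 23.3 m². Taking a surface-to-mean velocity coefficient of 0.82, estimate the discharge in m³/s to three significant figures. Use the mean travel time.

t̄ = (26.0 + 22.2 + 22.6) / 3 = 23.6 s
v_surface = L / t̄ = 19.45 / 23.6 = 0.8242 m/s
v_mean = 0.82 × 0.8242 = 0.6758 m/s
Q = A × v_mean = 23.3 × 0.6758 = 15.75 m³/s

15.7 m³/s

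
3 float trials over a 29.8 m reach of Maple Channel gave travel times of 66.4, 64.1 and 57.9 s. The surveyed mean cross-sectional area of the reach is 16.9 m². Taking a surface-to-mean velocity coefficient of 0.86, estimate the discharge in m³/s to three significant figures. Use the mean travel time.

t̄ = (66.4 + 64.1 + 57.9) / 3 = 62.8 s
v_surface = L / t̄ = 29.8 / 62.8 = 0.4745 m/s
v_mean = 0.86 × 0.4745 = 0.4081 m/s
Q = A × v_mean = 16.9 × 0.4081 = 6.897 m³/s

6.90 m³/s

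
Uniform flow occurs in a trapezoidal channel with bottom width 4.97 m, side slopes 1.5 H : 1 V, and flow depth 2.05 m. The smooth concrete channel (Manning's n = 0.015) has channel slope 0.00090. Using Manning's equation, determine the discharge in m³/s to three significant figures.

A = (b + z·y)·y = (4.97 + 1.5×2.05)×2.05 = 16.49 m²
P = b + 2y√(1+z²) = 4.97 + 2×2.05×√(1+1.5²) = 12.36 m
R = A/P = 16.49/12.36 = 1.334 m
Q = (1/n)·A·R^(2/3)·S^(1/2) = (1/0.015) × 16.49 × 1.334^(2/3) × 0.00090^(1/2) = 39.97 m³/s

40.0 m³/s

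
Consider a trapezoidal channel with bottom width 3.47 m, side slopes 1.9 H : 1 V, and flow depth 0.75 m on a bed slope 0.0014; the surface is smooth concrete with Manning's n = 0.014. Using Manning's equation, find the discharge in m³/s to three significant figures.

A = (b + z·y)·y = (3.47 + 1.9×0.75)×0.75 = 3.671 m²
P = b + 2y√(1+z²) = 3.47 + 2×0.75×√(1+1.9²) = 6.691 m
R = A/P = 3.671/6.691 = 0.5487 m
Q = (1/n)·A·R^(2/3)·S^(1/2) = (1/0.014) × 3.671 × 0.5487^(2/3) × 0.0014^(1/2) = 6.576 m³/s

6.58 m³/s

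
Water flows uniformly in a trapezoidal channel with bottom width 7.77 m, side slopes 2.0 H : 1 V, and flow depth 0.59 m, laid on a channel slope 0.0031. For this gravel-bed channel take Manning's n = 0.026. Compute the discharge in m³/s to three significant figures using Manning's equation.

A = (b + z·y)·y = (7.77 + 2.0×0.59)×0.59 = 5.281 m²
P = b + 2y√(1+z²) = 7.77 + 2×0.59×√(1+2.0²) = 10.41 m
R = A/P = 5.281/10.41 = 0.5073 m
Q = (1/n)·A·R^(2/3)·S^(1/2) = (1/0.026) × 5.281 × 0.5073^(2/3) × 0.0031^(1/2) = 7.193 m³/s

7.19 m³/s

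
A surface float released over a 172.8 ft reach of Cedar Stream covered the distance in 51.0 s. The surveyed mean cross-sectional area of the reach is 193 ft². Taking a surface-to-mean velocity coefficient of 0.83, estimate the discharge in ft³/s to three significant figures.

543 ft³/s

v_surface = L / t̄ = 172.8 / 51 = 3.388 ft/s
v_mean = 0.83 × 3.388 = 2.812 ft/s
Q = A × v_mean = 193 × 2.812 = 542.8 ft³/s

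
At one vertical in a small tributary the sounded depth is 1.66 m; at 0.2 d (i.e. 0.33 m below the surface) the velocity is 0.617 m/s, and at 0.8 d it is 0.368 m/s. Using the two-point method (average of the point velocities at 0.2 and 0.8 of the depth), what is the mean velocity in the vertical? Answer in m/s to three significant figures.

0.493 m/s

v̄ = (0.617 + 0.368) / 2 = 0.4925 m/s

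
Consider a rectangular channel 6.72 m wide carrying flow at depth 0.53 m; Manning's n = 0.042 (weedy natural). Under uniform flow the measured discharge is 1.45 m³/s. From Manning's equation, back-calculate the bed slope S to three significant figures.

0.000829

A = b·y = 6.72 × 0.53 = 3.562 m²
P = b + 2y = 6.72 + 2×0.53 = 7.780 m
R = A/P = 3.562/7.780 = 0.4578 m
S = (Q·n / (1·A·R^(2/3)))² = (1.45×0.042 / (1×3.562×0.5940))² = 0.0008287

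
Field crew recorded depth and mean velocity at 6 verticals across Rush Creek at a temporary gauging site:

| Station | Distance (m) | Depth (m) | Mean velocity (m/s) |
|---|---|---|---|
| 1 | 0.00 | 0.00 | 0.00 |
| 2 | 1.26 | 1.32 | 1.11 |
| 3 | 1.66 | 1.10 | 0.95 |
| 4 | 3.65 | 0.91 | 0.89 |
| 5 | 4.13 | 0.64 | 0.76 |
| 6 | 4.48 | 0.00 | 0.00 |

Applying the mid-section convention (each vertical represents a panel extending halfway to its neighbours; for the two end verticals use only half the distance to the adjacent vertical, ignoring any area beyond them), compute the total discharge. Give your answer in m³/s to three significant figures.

3.67 m³/s

w_2 = (1.66 − 0.00)/2 = 0.83 m; q_2 = 1.11 × 1.32 × 0.83 = 1.216 m³/s
w_3 = (3.65 − 1.26)/2 = 1.195 m; q_3 = 0.95 × 1.10 × 1.195 = 1.249 m³/s
w_4 = (4.13 − 1.66)/2 = 1.235 m; q_4 = 0.89 × 0.91 × 1.235 = 1.000 m³/s
w_5 = (4.48 − 3.65)/2 = 0.415 m; q_5 = 0.76 × 0.64 × 0.415 = 0.2019 m³/s
Stations 1, 6 contribute zero (depth or velocity is 0).
Q = Σ qᵢ = 3.667 m³/s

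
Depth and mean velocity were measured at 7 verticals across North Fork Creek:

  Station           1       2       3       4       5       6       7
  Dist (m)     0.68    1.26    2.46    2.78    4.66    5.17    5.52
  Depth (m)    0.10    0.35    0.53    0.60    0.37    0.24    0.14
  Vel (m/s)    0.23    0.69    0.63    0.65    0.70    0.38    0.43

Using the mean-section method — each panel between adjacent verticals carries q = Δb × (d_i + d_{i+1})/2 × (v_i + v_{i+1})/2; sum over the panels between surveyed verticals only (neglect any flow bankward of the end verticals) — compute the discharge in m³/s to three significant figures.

1.25 m³/s

Panel 1-2: Δb = 0.58 m, d̄ = (0.10+0.35)/2 = 0.225, v̄ = (0.23+0.69)/2 = 0.46 → q = 0.58×0.225×0.46 = 0.06003 m³/s
Panel 2-3: Δb = 1.2 m, d̄ = (0.35+0.53)/2 = 0.44, v̄ = (0.69+0.63)/2 = 0.66 → q = 1.2×0.44×0.66 = 0.3485 m³/s
Panel 3-4: Δb = 0.32 m, d̄ = (0.53+0.60)/2 = 0.565, v̄ = (0.63+0.65)/2 = 0.64 → q = 0.32×0.565×0.64 = 0.1157 m³/s
Panel 4-5: Δb = 1.88 m, d̄ = (0.60+0.37)/2 = 0.485, v̄ = (0.65+0.70)/2 = 0.675 → q = 1.88×0.485×0.675 = 0.6155 m³/s
Panel 5-6: Δb = 0.51 m, d̄ = (0.37+0.24)/2 = 0.305, v̄ = (0.70+0.38)/2 = 0.54 → q = 0.51×0.305×0.54 = 0.08400 m³/s
Panel 6-7: Δb = 0.35 m, d̄ = (0.24+0.14)/2 = 0.19, v̄ = (0.38+0.43)/2 = 0.405 → q = 0.35×0.19×0.405 = 0.02693 m³/s
Q = Σ q = 1.251 m³/s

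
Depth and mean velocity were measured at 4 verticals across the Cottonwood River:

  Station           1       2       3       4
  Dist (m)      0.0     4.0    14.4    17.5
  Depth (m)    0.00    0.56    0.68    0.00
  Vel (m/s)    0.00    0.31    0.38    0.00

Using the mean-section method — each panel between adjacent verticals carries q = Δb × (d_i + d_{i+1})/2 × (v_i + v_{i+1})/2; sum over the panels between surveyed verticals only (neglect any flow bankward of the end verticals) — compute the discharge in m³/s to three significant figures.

Panel 1-2: Δb = 4 m, d̄ = (0.00+0.56)/2 = 0.28, v̄ = (0.00+0.31)/2 = 0.155 → q = 4×0.28×0.155 = 0.1736 m³/s
Panel 2-3: Δb = 10.4 m, d̄ = (0.56+0.68)/2 = 0.62, v̄ = (0.31+0.38)/2 = 0.345 → q = 10.4×0.62×0.345 = 2.225 m³/s
Panel 3-4: Δb = 3.1 m, d̄ = (0.68+0.00)/2 = 0.34, v̄ = (0.38+0.00)/2 = 0.19 → q = 3.1×0.34×0.19 = 0.2003 m³/s
Q = Σ q = 2.598 m³/s

2.60 m³/s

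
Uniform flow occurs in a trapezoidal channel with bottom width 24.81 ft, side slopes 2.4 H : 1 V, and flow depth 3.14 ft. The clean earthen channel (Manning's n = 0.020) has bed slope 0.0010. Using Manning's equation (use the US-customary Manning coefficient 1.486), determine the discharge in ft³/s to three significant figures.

A = (b + z·y)·y = (24.81 + 2.4×3.14)×3.14 = 101.6 ft²
P = b + 2y√(1+z²) = 24.81 + 2×3.14×√(1+2.4²) = 41.14 ft
R = A/P = 101.6/41.14 = 2.469 ft
Q = (1.486/n)·A·R^(2/3)·S^(1/2) = (1.486/0.020) × 101.6 × 2.469^(2/3) × 0.0010^(1/2) = 435.9 ft³/s

436 ft³/s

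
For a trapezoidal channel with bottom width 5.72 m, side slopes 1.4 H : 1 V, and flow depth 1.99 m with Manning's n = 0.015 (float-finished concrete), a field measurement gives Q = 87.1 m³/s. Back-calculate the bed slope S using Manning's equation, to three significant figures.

A = (b + z·y)·y = (5.72 + 1.4×1.99)×1.99 = 16.93 m²
P = b + 2y√(1+z²) = 5.72 + 2×1.99×√(1+1.4²) = 12.57 m
R = A/P = 16.93/12.57 = 1.347 m
S = (Q·n / (1·A·R^(2/3)))² = (87.1×0.015 / (1×16.93×1.220))² = 0.004005

0.00401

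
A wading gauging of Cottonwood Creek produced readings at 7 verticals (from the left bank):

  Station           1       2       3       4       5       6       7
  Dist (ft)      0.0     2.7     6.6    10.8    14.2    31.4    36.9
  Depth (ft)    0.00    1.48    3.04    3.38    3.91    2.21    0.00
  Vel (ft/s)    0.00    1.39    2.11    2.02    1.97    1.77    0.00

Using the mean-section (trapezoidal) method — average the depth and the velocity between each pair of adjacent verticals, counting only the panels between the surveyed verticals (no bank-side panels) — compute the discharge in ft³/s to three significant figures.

Panel 1-2: Δb = 2.7 ft, d̄ = (0.00+1.48)/2 = 0.74, v̄ = (0.00+1.39)/2 = 0.695 → q = 2.7×0.74×0.695 = 1.389 ft³/s
Panel 2-3: Δb = 3.9 ft, d̄ = (1.48+3.04)/2 = 2.26, v̄ = (1.39+2.11)/2 = 1.75 → q = 3.9×2.26×1.75 = 15.42 ft³/s
Panel 3-4: Δb = 4.2 ft, d̄ = (3.04+3.38)/2 = 3.21, v̄ = (2.11+2.02)/2 = 2.065 → q = 4.2×3.21×2.065 = 27.84 ft³/s
Panel 4-5: Δb = 3.4 ft, d̄ = (3.38+3.91)/2 = 3.645, v̄ = (2.02+1.97)/2 = 1.995 → q = 3.4×3.645×1.995 = 24.72 ft³/s
Panel 5-6: Δb = 17.2 ft, d̄ = (3.91+2.21)/2 = 3.06, v̄ = (1.97+1.77)/2 = 1.87 → q = 17.2×3.06×1.87 = 98.42 ft³/s
Panel 6-7: Δb = 5.5 ft, d̄ = (2.21+0.00)/2 = 1.105, v̄ = (1.77+0.00)/2 = 0.885 → q = 5.5×1.105×0.885 = 5.379 ft³/s
Q = Σ q = 173.2 ft³/s

173 ft³/s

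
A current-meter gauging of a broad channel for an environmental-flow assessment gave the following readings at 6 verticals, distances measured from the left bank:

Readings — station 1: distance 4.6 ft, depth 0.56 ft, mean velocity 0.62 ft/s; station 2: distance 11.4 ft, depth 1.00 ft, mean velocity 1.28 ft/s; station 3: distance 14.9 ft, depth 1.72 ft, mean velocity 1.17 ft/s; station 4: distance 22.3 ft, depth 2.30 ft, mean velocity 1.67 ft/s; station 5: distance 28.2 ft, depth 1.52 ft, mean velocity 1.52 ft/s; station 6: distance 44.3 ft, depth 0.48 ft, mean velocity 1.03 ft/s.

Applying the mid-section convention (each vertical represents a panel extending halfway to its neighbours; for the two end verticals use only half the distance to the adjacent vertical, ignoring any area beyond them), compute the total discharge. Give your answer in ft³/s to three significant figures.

w_1 = (11.4 − 4.6)/2 = 3.4 ft; q_1 = 0.62 × 0.56 × 3.4 = 1.180 ft³/s
w_2 = (14.9 − 4.6)/2 = 5.15 ft; q_2 = 1.28 × 1.00 × 5.15 = 6.592 ft³/s
w_3 = (22.3 − 11.4)/2 = 5.45 ft; q_3 = 1.17 × 1.72 × 5.45 = 10.97 ft³/s
w_4 = (28.2 − 14.9)/2 = 6.65 ft; q_4 = 1.67 × 2.30 × 6.65 = 25.54 ft³/s
w_5 = (44.3 − 22.3)/2 = 11 ft; q_5 = 1.52 × 1.52 × 11 = 25.41 ft³/s
w_6 = (44.3 − 28.2)/2 = 8.05 ft; q_6 = 1.03 × 0.48 × 8.05 = 3.980 ft³/s
Q = Σ qᵢ = 73.68 ft³/s

73.7 ft³/s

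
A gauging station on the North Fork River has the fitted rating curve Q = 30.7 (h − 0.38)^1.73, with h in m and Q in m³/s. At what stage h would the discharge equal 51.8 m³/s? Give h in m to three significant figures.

1.73 m

h − h₀ = (Q/C)^(1/b) = (51.8/30.7)^(1/1.73) = 1.353 m
h = 0.38 + 1.353 = 1.733 m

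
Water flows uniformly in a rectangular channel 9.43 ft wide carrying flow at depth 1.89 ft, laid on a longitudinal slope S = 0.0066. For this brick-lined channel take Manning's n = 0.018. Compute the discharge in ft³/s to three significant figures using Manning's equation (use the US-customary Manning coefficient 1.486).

146 ft³/s

A = b·y = 9.43 × 1.89 = 17.82 ft²
P = b + 2y = 9.43 + 2×1.89 = 13.21 ft
R = A/P = 17.82/13.21 = 1.349 ft
Q = (1.486/n)·A·R^(2/3)·S^(1/2) = (1.486/0.018) × 17.82 × 1.349^(2/3) × 0.0066^(1/2) = 146.0 ft³/s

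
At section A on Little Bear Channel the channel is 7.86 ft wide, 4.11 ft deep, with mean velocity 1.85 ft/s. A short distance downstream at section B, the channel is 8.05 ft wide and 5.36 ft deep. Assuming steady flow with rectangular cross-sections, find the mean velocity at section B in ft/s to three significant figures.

1.39 ft/s

Q = A₁V₁ = (7.86×4.11) × 1.85 = 59.76 ft³/s
A₂ = 8.05 × 5.36 = 43.15 ft²
V₂ = Q/A₂ = 59.76/43.15 = 1.385 ft/s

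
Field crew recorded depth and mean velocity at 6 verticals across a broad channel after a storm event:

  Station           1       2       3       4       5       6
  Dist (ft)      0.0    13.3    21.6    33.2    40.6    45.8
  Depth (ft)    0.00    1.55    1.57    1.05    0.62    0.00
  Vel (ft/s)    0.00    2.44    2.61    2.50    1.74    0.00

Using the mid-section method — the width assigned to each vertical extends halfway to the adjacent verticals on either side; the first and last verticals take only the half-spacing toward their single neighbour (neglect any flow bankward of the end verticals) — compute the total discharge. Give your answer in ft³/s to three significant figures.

113 ft³/s

w_2 = (21.6 − 0.0)/2 = 10.8 ft; q_2 = 2.44 × 1.55 × 10.8 = 40.85 ft³/s
w_3 = (33.2 − 13.3)/2 = 9.95 ft; q_3 = 2.61 × 1.57 × 9.95 = 40.77 ft³/s
w_4 = (40.6 − 21.6)/2 = 9.5 ft; q_4 = 2.50 × 1.05 × 9.5 = 24.94 ft³/s
w_5 = (45.8 − 33.2)/2 = 6.3 ft; q_5 = 1.74 × 0.62 × 6.3 = 6.796 ft³/s
Stations 1, 6 contribute zero (depth or velocity is 0).
Q = Σ qᵢ = 113.4 ft³/s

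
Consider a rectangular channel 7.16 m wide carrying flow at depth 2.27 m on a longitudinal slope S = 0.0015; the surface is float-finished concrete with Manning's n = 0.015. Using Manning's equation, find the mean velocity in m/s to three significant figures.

A = b·y = 7.16 × 2.27 = 16.25 m²
P = b + 2y = 7.16 + 2×2.27 = 11.70 m
R = A/P = 16.25/11.70 = 1.389 m
Q = (1/n)·A·R^(2/3)·S^(1/2) = (1/0.015) × 16.25 × 1.389^(2/3) × 0.0015^(1/2) = 52.25 m³/s
V = Q/A = 52.25/16.25 = 3.215 m/s

3.21 m/s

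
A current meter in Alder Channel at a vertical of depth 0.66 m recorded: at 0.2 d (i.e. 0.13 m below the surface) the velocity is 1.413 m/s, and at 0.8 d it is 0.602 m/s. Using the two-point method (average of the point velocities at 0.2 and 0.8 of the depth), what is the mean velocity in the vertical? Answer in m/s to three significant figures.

v̄ = (1.413 + 0.602) / 2 = 1.008 m/s

1.01 m/s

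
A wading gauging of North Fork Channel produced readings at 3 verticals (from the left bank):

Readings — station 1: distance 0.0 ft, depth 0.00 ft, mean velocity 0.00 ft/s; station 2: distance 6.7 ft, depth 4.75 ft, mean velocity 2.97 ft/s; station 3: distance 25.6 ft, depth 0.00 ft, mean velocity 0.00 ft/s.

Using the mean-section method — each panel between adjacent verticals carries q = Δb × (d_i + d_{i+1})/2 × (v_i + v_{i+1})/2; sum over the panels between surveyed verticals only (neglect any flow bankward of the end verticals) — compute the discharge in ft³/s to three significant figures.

Panel 1-2: Δb = 6.7 ft, d̄ = (0.00+4.75)/2 = 2.375, v̄ = (0.00+2.97)/2 = 1.485 → q = 6.7×2.375×1.485 = 23.63 ft³/s
Panel 2-3: Δb = 18.9 ft, d̄ = (4.75+0.00)/2 = 2.375, v̄ = (2.97+0.00)/2 = 1.485 → q = 18.9×2.375×1.485 = 66.66 ft³/s
Q = Σ q = 90.29 ft³/s

90.3 ft³/s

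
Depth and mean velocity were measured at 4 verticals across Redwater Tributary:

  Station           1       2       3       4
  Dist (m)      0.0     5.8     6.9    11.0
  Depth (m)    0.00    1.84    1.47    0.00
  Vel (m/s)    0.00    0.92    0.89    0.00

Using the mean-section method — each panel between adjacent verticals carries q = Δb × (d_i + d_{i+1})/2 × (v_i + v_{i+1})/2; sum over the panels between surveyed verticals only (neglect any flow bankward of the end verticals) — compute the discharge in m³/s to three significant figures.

Panel 1-2: Δb = 5.8 m, d̄ = (0.00+1.84)/2 = 0.92, v̄ = (0.00+0.92)/2 = 0.46 → q = 5.8×0.92×0.46 = 2.455 m³/s
Panel 2-3: Δb = 1.1 m, d̄ = (1.84+1.47)/2 = 1.655, v̄ = (0.92+0.89)/2 = 0.905 → q = 1.1×1.655×0.905 = 1.648 m³/s
Panel 3-4: Δb = 4.1 m, d̄ = (1.47+0.00)/2 = 0.735, v̄ = (0.89+0.00)/2 = 0.445 → q = 4.1×0.735×0.445 = 1.341 m³/s
Q = Σ q = 5.443 m³/s

5.44 m³/s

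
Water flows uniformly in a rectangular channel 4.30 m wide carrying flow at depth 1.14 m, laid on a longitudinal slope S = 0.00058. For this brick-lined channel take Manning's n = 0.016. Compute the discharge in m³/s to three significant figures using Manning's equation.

A = b·y = 4.30 × 1.14 = 4.902 m²
P = b + 2y = 4.30 + 2×1.14 = 6.580 m
R = A/P = 4.902/6.580 = 0.7450 m
Q = (1/n)·A·R^(2/3)·S^(1/2) = (1/0.016) × 4.902 × 0.7450^(2/3) × 0.00058^(1/2) = 6.064 m³/s

6.06 m³/s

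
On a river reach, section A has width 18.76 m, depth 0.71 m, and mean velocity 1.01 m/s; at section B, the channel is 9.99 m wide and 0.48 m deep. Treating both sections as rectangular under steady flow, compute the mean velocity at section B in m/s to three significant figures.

Q = A₁V₁ = (18.76×0.71) × 1.01 = 13.45 m³/s
A₂ = 9.99 × 0.48 = 4.795 m²
V₂ = Q/A₂ = 13.45/4.795 = 2.805 m/s

2.81 m/s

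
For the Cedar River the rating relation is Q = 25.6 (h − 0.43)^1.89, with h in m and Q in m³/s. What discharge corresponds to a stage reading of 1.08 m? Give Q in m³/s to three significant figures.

Q = 25.6 × (1.08 − 0.43)^1.89 = 25.6 × 0.65^1.89 = 11.34 m³/s

11.3 m³/s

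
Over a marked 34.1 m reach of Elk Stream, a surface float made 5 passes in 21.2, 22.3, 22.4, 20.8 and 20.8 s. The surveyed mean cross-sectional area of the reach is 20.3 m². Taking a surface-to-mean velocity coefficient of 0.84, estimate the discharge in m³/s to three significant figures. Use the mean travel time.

27.0 m³/s

t̄ = (21.2 + 22.3 + 22.4 + 20.8 + 20.8) / 5 = 21.5 s
v_surface = L / t̄ = 34.1 / 21.5 = 1.586 m/s
v_mean = 0.84 × 1.586 = 1.332 m/s
Q = A × v_mean = 20.3 × 1.332 = 27.05 m³/s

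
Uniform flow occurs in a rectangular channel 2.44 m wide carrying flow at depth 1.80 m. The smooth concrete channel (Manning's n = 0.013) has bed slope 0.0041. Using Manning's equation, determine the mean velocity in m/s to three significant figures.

A = b·y = 2.44 × 1.80 = 4.392 m²
P = b + 2y = 2.44 + 2×1.80 = 6.040 m
R = A/P = 4.392/6.040 = 0.7272 m
Q = (1/n)·A·R^(2/3)·S^(1/2) = (1/0.013) × 4.392 × 0.7272^(2/3) × 0.0041^(1/2) = 17.49 m³/s
V = Q/A = 17.49/4.392 = 3.983 m/s

3.98 m/s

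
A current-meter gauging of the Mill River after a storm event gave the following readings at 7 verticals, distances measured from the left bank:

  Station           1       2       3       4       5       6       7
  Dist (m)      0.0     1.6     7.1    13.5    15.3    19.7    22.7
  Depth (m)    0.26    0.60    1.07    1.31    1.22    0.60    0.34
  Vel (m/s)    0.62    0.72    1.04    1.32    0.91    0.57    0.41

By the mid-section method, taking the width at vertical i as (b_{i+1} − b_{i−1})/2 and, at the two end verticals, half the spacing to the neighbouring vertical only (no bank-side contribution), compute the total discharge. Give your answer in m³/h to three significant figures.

73000 m³/h

w_1 = (1.6 − 0.0)/2 = 0.8 m; q_1 = 0.62 × 0.26 × 0.8 = 0.1290 m³/s
w_2 = (7.1 − 0.0)/2 = 3.55 m; q_2 = 0.72 × 0.60 × 3.55 = 1.534 m³/s
w_3 = (13.5 − 1.6)/2 = 5.95 m; q_3 = 1.04 × 1.07 × 5.95 = 6.621 m³/s
w_4 = (15.3 − 7.1)/2 = 4.1 m; q_4 = 1.32 × 1.31 × 4.1 = 7.090 m³/s
w_5 = (19.7 − 13.5)/2 = 3.1 m; q_5 = 0.91 × 1.22 × 3.1 = 3.442 m³/s
w_6 = (22.7 − 15.3)/2 = 3.7 m; q_6 = 0.57 × 0.60 × 3.7 = 1.265 m³/s
w_7 = (22.7 − 19.7)/2 = 1.5 m; q_7 = 0.41 × 0.34 × 1.5 = 0.2091 m³/s
Q = Σ qᵢ = 20.29 m³/s
= 20.29 × 3600 = 73040 m³/h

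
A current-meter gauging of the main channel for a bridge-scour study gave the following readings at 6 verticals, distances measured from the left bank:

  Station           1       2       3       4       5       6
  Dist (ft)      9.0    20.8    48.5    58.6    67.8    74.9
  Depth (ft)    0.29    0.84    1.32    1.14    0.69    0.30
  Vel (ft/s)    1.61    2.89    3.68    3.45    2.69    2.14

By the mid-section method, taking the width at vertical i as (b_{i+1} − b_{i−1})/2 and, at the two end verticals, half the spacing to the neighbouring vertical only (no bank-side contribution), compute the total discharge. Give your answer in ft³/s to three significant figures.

w_1 = (20.8 − 9.0)/2 = 5.9 ft; q_1 = 1.61 × 0.29 × 5.9 = 2.755 ft³/s
w_2 = (48.5 − 9.0)/2 = 19.75 ft; q_2 = 2.89 × 0.84 × 19.75 = 47.95 ft³/s
w_3 = (58.6 − 20.8)/2 = 18.9 ft; q_3 = 3.68 × 1.32 × 18.9 = 91.81 ft³/s
w_4 = (67.8 − 48.5)/2 = 9.65 ft; q_4 = 3.45 × 1.14 × 9.65 = 37.95 ft³/s
w_5 = (74.9 − 58.6)/2 = 8.15 ft; q_5 = 2.69 × 0.69 × 8.15 = 15.13 ft³/s
w_6 = (74.9 − 67.8)/2 = 3.55 ft; q_6 = 2.14 × 0.30 × 3.55 = 2.279 ft³/s
Q = Σ qᵢ = 197.9 ft³/s

198 ft³/s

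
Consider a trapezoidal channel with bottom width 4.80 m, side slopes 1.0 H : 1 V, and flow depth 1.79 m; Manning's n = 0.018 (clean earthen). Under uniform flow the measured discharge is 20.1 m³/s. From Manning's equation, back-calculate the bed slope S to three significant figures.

A = (b + z·y)·y = (4.80 + 1.0×1.79)×1.79 = 11.80 m²
P = b + 2y√(1+z²) = 4.80 + 2×1.79×√(1+1.0²) = 9.863 m
R = A/P = 11.80/9.863 = 1.196 m
S = (Q·n / (1·A·R^(2/3)))² = (20.1×0.018 / (1×11.80×1.127))² = 0.0007410

0.000741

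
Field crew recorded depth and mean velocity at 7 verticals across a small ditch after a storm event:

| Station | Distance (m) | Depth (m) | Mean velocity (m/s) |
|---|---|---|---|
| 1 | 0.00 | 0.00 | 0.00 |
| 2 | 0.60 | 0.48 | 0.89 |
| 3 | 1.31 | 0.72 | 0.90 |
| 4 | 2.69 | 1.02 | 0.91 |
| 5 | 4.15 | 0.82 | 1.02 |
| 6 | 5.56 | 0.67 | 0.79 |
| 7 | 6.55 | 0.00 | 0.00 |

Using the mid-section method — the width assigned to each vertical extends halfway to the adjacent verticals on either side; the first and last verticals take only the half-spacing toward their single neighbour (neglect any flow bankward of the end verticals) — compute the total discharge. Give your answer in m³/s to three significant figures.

w_2 = (1.31 − 0.00)/2 = 0.655 m; q_2 = 0.89 × 0.48 × 0.655 = 0.2798 m³/s
w_3 = (2.69 − 0.60)/2 = 1.045 m; q_3 = 0.90 × 0.72 × 1.045 = 0.6772 m³/s
w_4 = (4.15 − 1.31)/2 = 1.42 m; q_4 = 0.91 × 1.02 × 1.42 = 1.318 m³/s
w_5 = (5.56 − 2.69)/2 = 1.435 m; q_5 = 1.02 × 0.82 × 1.435 = 1.200 m³/s
w_6 = (6.55 − 4.15)/2 = 1.2 m; q_6 = 0.79 × 0.67 × 1.2 = 0.6352 m³/s
Stations 1, 7 contribute zero (depth or velocity is 0).
Q = Σ qᵢ = 4.110 m³/s

4.11 m³/s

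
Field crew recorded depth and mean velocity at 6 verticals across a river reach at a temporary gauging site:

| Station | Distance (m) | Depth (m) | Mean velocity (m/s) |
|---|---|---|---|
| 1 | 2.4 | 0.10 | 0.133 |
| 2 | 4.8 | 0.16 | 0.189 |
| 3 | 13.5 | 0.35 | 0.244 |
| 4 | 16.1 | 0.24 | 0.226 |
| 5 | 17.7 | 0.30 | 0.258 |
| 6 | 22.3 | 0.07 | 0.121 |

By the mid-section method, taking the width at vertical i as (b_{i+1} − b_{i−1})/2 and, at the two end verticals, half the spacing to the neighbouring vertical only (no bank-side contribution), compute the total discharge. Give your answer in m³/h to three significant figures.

3740 m³/h

w_1 = (4.8 − 2.4)/2 = 1.2 m; q_1 = 0.133 × 0.10 × 1.2 = 0.01596 m³/s
w_2 = (13.5 − 2.4)/2 = 5.55 m; q_2 = 0.189 × 0.16 × 5.55 = 0.1678 m³/s
w_3 = (16.1 − 4.8)/2 = 5.65 m; q_3 = 0.244 × 0.35 × 5.65 = 0.4825 m³/s
w_4 = (17.7 − 13.5)/2 = 2.1 m; q_4 = 0.226 × 0.24 × 2.1 = 0.1139 m³/s
w_5 = (22.3 − 16.1)/2 = 3.1 m; q_5 = 0.258 × 0.30 × 3.1 = 0.2399 m³/s
w_6 = (22.3 − 17.7)/2 = 2.3 m; q_6 = 0.121 × 0.07 × 2.3 = 0.01948 m³/s
Q = Σ qᵢ = 1.040 m³/s
= 1.040 × 3600 = 3743 m³/h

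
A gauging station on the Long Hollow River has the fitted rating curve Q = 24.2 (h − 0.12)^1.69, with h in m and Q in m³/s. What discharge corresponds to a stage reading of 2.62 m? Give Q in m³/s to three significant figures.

Q = 24.2 × (2.62 − 0.12)^1.69 = 24.2 × 2.5^1.69 = 113.9 m³/s

114 m³/s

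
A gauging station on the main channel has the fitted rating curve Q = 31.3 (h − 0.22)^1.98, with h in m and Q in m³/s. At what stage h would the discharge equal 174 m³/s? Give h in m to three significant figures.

2.60 m

h − h₀ = (Q/C)^(1/b) = (174/31.3)^(1/1.98) = 2.378 m
h = 0.22 + 2.378 = 2.598 m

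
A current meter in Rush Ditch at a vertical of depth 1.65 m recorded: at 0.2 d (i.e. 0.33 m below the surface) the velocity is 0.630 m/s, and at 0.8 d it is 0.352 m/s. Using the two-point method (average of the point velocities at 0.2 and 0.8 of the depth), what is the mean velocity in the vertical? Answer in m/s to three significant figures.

v̄ = (0.630 + 0.352) / 2 = 0.4910 m/s

0.491 m/s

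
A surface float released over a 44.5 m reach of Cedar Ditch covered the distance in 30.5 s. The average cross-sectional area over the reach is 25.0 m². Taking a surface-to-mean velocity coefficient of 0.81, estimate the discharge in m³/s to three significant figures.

v_surface = L / t̄ = 44.5 / 30.5 = 1.459 m/s
v_mean = 0.81 × 1.459 = 1.182 m/s
Q = A × v_mean = 25.0 × 1.182 = 29.55 m³/s

29.5 m³/s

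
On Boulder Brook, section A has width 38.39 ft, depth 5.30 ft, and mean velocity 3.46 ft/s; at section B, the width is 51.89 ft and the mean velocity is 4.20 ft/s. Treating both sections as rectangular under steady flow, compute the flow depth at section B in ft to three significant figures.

3.23 ft

Q = A₁V₁ = (38.39×5.30) × 3.46 = 704.0 ft³/s
d₂ = Q/(b₂ V₂) = 704.0/(51.89×4.20) = 3.230 ft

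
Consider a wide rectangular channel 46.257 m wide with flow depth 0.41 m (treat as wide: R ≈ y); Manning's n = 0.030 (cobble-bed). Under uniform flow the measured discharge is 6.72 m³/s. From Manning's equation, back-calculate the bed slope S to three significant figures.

0.000371

A = b·y = 46.257 × 0.41 = 18.97 m²
Wide channel: R ≈ y = 0.41 m
S = (Q·n / (1·A·R^(2/3)))² = (6.72×0.030 / (1×18.97×0.5519))² = 0.0003710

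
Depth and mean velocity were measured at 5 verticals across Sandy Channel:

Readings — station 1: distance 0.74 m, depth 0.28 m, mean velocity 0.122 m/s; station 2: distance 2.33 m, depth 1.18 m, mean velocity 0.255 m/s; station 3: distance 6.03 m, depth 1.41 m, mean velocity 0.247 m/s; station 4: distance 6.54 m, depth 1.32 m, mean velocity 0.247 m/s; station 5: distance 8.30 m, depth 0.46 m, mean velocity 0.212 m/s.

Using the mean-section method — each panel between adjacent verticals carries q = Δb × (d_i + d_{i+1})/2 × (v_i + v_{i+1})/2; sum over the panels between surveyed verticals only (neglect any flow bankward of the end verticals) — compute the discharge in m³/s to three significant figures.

Panel 1-2: Δb = 1.59 m, d̄ = (0.28+1.18)/2 = 0.73, v̄ = (0.122+0.255)/2 = 0.1885 → q = 1.59×0.73×0.1885 = 0.2188 m³/s
Panel 2-3: Δb = 3.7 m, d̄ = (1.18+1.41)/2 = 1.295, v̄ = (0.255+0.247)/2 = 0.251 → q = 3.7×1.295×0.251 = 1.203 m³/s
Panel 3-4: Δb = 0.51 m, d̄ = (1.41+1.32)/2 = 1.365, v̄ = (0.247+0.247)/2 = 0.247 → q = 0.51×1.365×0.247 = 0.1719 m³/s
Panel 4-5: Δb = 1.76 m, d̄ = (1.32+0.46)/2 = 0.89, v̄ = (0.247+0.212)/2 = 0.2295 → q = 1.76×0.89×0.2295 = 0.3595 m³/s
Q = Σ q = 1.953 m³/s

1.95 m³/s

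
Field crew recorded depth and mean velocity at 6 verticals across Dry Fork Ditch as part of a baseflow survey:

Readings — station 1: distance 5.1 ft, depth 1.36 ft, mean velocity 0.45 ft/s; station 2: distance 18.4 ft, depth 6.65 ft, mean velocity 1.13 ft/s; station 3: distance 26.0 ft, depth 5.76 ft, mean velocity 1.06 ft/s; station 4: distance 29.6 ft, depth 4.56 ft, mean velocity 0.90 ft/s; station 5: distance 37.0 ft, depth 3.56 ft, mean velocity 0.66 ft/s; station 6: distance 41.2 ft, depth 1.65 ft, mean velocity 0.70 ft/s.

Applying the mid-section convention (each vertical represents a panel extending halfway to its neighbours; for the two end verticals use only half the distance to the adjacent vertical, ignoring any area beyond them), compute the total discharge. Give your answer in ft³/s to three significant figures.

155 ft³/s

w_1 = (18.4 − 5.1)/2 = 6.65 ft; q_1 = 0.45 × 1.36 × 6.65 = 4.070 ft³/s
w_2 = (26.0 − 5.1)/2 = 10.45 ft; q_2 = 1.13 × 6.65 × 10.45 = 78.53 ft³/s
w_3 = (29.6 − 18.4)/2 = 5.6 ft; q_3 = 1.06 × 5.76 × 5.6 = 34.19 ft³/s
w_4 = (37.0 − 26.0)/2 = 5.5 ft; q_4 = 0.90 × 4.56 × 5.5 = 22.57 ft³/s
w_5 = (41.2 − 29.6)/2 = 5.8 ft; q_5 = 0.66 × 3.56 × 5.8 = 13.63 ft³/s
w_6 = (41.2 − 37.0)/2 = 2.1 ft; q_6 = 0.70 × 1.65 × 2.1 = 2.426 ft³/s
Q = Σ qᵢ = 155.4 ft³/s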